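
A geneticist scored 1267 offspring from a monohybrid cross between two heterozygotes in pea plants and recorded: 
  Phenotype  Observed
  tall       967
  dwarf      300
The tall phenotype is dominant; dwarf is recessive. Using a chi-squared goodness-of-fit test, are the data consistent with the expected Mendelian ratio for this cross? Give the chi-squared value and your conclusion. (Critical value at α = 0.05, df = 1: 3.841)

1.181; consistent

For a monohybrid cross between heterozygotes with complete dominance, the expected phenotypic ratio is 3:1.
Expected counts for N = 1267 under a 3:1 ratio (total parts = 4):
  tall: 1267 × 3/4 = 950.25
  dwarf: 1267 × 1/4 = 316.75
χ² = Σ (O − E)² / E
  tall: (967 − 950.25)² / 950.25 = 0.2953
  dwarf: (300 − 316.75)² / 316.75 = 0.8858
χ² = 0.2953 + 0.8858 = 1.1811 ≈ 1.181
Degrees of freedom = 2 − 1 = 1; critical value at α = 0.05 is 3.841.
Since 1.181 < 3.841, we fail to reject the null hypothesis — the data are consistent with the 3:1 ratio.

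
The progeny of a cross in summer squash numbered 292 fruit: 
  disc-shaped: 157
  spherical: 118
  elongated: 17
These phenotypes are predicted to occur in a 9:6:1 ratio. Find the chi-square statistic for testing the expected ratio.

Expected counts for N = 292 under a 9:6:1 ratio (total parts = 16):
  disc-shaped: 292 × 9/16 = 164.25
  spherical: 292 × 6/16 = 109.5
  elongated: 292 × 1/16 = 18.25
χ² = Σ (O − E)² / E
  disc-shaped: (157 − 164.25)² / 164.25 = 0.3200
  spherical: (118 − 109.5)² / 109.5 = 0.6598
  elongated: (17 − 18.25)² / 18.25 = 0.0856
χ² = 0.3200 + 0.6598 + 0.0856 = 1.0654 ≈ 1.065

1.065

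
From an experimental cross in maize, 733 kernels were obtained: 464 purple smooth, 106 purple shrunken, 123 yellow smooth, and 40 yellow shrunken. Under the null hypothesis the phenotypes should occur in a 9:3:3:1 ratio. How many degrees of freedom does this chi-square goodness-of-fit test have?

A goodness-of-fit test with 4 phenotype classes has df = 4 − 1 = 3.

3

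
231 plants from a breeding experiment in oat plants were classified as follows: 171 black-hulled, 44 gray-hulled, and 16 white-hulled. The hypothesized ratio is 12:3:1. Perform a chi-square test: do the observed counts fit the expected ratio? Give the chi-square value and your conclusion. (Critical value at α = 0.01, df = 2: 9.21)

Total ratio parts = 16. Expected numbers out of 231:
  black-hulled: 231 × 12/16 = 173.25
  gray-hulled: 231 × 3/16 = 43.3125
  white-hulled: 231 × 1/16 = 14.4375
χ² = Σ (O − E)² / E
  black-hulled: (171 − 173.25)² / 173.25 = 0.0292
  gray-hulled: (44 − 43.3125)² / 43.3125 = 0.0109
  white-hulled: (16 − 14.4375)² / 14.4375 = 0.1691
χ² = 0.0292 + 0.0109 + 0.1691 = 0.2092 ≈ 0.209
Degrees of freedom = 3 − 1 = 2; critical value at α = 0.01 is 9.21.
Since 0.209 < 9.21, we fail to reject the null hypothesis — the data are consistent with the 12:3:1 ratio.

0.209; consistent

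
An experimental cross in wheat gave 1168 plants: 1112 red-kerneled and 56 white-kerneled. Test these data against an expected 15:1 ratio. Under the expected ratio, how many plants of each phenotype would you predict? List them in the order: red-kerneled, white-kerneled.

The 15:1 ratio has 16 parts, so with N = 1168 the expected counts are:
  red-kerneled: 1168 × 15/16 = 1095
  white-kerneled: 1168 × 1/16 = 73

1095, 73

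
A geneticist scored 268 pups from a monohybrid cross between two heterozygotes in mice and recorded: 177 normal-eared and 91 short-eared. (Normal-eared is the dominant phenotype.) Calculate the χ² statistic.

For a monohybrid cross between heterozygotes with complete dominance, the expected phenotypic ratio is 3:1.
Expected counts for N = 268 under a 3:1 ratio (total parts = 4):
  normal-eared: 268 × 3/4 = 201
  short-eared: 268 × 1/4 = 67
χ² = Σ (O − E)² / E
  normal-eared: (177 − 201)² / 201 = 2.8657
  short-eared: (91 − 67)² / 67 = 8.5970
χ² = 2.8657 + 8.5970 = 11.4627 ≈ 11.463

11.463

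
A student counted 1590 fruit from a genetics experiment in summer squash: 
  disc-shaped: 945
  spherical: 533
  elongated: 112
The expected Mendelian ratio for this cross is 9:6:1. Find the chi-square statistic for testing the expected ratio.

The 9:6:1 ratio has 16 parts, so with N = 1590 the expected counts are:
  disc-shaped: 1590 × 9/16 = 894.375
  spherical: 1590 × 6/16 = 596.25
  elongated: 1590 × 1/16 = 99.375
χ² = Σ (O − E)² / E
  disc-shaped: (945 − 894.375)² / 894.375 = 2.8656
  spherical: (533 − 596.25)² / 596.25 = 6.7095
  elongated: (112 − 99.375)² / 99.375 = 1.6039
χ² = 2.8656 + 6.7095 + 1.6039 = 11.179

11.179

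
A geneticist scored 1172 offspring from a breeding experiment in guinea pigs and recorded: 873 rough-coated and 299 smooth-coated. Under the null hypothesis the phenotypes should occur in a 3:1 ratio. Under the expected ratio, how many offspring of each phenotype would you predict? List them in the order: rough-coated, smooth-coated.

Under the 3:1 hypothesis (Σ ratio = 4, N = 1172):
  rough-coated: 1172 × 3/4 = 879
  smooth-coated: 1172 × 1/4 = 293

879, 293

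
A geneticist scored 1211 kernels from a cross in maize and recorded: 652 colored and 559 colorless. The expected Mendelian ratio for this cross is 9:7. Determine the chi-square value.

Total ratio parts = 16. Expected numbers out of 1211:
  colored: 1211 × 9/16 = 681.1875
  colorless: 1211 × 7/16 = 529.8125
χ² = Σ (O − E)² / E
  colored: (652 − 681.1875)² / 681.1875 = 1.2506
  colorless: (559 − 529.8125)² / 529.8125 = 1.6079
χ² = 1.2506 + 1.6079 = 2.8585 ≈ 2.859

2.859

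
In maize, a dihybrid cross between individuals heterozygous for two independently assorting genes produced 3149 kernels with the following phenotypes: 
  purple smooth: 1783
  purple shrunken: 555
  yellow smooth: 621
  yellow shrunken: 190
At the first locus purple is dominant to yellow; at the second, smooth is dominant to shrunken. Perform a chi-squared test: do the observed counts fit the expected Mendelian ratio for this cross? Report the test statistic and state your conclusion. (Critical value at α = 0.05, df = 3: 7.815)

4.022; consistent

A dihybrid F₂ with independent assortment and complete dominance at both loci gives a 9:3:3:1 phenotypic ratio.
The 9:3:3:1 ratio has 16 parts, so with N = 3149 the expected counts are:
  purple smooth: 3149 × 9/16 = 1771.3125
  purple shrunken: 3149 × 3/16 = 590.4375
  yellow smooth: 3149 × 3/16 = 590.4375
  yellow shrunken: 3149 × 1/16 = 196.8125
χ² = Σ (O − E)² / E
  purple smooth: (1783 − 1771.3125)² / 1771.3125 = 0.0771
  purple shrunken: (555 − 590.4375)² / 590.4375 = 2.1269
  yellow smooth: (621 − 590.4375)² / 590.4375 = 1.5820
  yellow shrunken: (190 − 196.8125)² / 196.8125 = 0.2358
χ² = 0.0771 + 2.1269 + 1.5820 + 0.2358 = 4.0218 ≈ 4.022
Degrees of freedom = 4 − 1 = 3; critical value at α = 0.05 is 7.815.
Since 4.022 < 7.815, we fail to reject the null hypothesis — the data are consistent with the 9:3:3:1 ratio.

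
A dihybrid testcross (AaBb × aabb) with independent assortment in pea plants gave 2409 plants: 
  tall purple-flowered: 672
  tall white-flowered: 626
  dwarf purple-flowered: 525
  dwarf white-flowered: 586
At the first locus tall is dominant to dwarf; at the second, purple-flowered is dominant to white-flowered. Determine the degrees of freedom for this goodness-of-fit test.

A dihybrid testcross with independent assortment gives a 1:1:1:1 ratio.
A goodness-of-fit test with 4 phenotype classes has df = 4 − 1 = 3.

3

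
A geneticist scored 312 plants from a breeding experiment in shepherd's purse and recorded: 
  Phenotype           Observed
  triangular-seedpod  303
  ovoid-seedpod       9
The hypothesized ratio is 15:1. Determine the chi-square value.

Expected counts for N = 312 under a 15:1 ratio (total parts = 16):
  triangular-seedpod: 312 × 15/16 = 292.5
  ovoid-seedpod: 312 × 1/16 = 19.5
χ² = Σ (O − E)² / E
  triangular-seedpod: (303 − 292.5)² / 292.5 = 0.3769
  ovoid-seedpod: (9 − 19.5)² / 19.5 = 5.6538
χ² = 0.3769 + 5.6538 = 6.0307 ≈ 6.031

6.031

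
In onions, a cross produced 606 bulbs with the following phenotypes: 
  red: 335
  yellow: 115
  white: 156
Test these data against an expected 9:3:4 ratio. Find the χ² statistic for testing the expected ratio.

0.252

The 9:3:4 ratio has 16 parts, so with N = 606 the expected counts are:
  red: 606 × 9/16 = 340.875
  yellow: 606 × 3/16 = 113.625
  white: 606 × 4/16 = 151.5
χ² = Σ (O − E)² / E
  red: (335 − 340.875)² / 340.875 = 0.1013
  yellow: (115 − 113.625)² / 113.625 = 0.0166
  white: (156 − 151.5)² / 151.5 = 0.1337
χ² = 0.1013 + 0.0166 + 0.1337 = 0.2516 ≈ 0.252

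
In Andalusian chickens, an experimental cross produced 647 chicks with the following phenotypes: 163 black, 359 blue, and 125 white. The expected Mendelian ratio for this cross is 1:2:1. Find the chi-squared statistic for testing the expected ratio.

12.255

Expected counts for N = 647 under a 1:2:1 ratio (total parts = 4):
  black: 647 × 1/4 = 161.75
  blue: 647 × 2/4 = 323.5
  white: 647 × 1/4 = 161.75
χ² = Σ (O − E)² / E
  black: (163 − 161.75)² / 161.75 = 0.0097
  blue: (359 − 323.5)² / 323.5 = 3.8957
  white: (125 − 161.75)² / 161.75 = 8.3497
χ² = 0.0097 + 3.8957 + 8.3497 = 12.2551 ≈ 12.255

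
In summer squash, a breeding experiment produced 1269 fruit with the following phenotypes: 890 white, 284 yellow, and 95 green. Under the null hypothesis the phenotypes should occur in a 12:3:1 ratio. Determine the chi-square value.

The 12:3:1 ratio has 16 parts, so with N = 1269 the expected counts are:
  white: 1269 × 12/16 = 951.75
  yellow: 1269 × 3/16 = 237.9375
  green: 1269 × 1/16 = 79.3125
χ² = Σ (O − E)² / E
  white: (890 − 951.75)² / 951.75 = 4.0064
  yellow: (284 − 237.9375)² / 237.9375 = 8.9173
  green: (95 − 79.3125)² / 79.3125 = 3.1029
χ² = 4.0064 + 8.9173 + 3.1029 = 16.0266 ≈ 16.027

16.027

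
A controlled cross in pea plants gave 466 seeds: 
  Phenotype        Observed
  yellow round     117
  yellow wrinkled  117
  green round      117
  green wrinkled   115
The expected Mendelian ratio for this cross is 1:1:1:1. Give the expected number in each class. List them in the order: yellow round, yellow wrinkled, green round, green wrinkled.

Under the 1:1:1:1 hypothesis (Σ ratio = 4, N = 466):
  yellow round: 466 × 1/4 = 116.5
  yellow wrinkled: 466 × 1/4 = 116.5
  green round: 466 × 1/4 = 116.5
  green wrinkled: 466 × 1/4 = 116.5

116.5, 116.5, 116.5, 116.5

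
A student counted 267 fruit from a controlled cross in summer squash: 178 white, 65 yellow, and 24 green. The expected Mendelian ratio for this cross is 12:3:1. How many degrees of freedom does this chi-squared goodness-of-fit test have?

A goodness-of-fit test with 3 phenotype classes has df = 3 − 1 = 2.

2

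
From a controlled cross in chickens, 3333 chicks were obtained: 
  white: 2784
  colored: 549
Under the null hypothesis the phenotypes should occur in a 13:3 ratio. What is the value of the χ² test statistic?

11.357

The 13:3 ratio has 16 parts, so with N = 3333 the expected counts are:
  white: 3333 × 13/16 = 2708.0625
  colored: 3333 × 3/16 = 624.9375
χ² = Σ (O − E)² / E
  white: (2784 − 2708.0625)² / 2708.0625 = 2.1294
  colored: (549 − 624.9375)² / 624.9375 = 9.2273
χ² = 2.1294 + 9.2273 = 11.3567 ≈ 11.357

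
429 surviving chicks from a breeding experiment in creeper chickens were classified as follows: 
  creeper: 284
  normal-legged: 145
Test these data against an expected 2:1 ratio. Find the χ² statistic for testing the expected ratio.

The 2:1 ratio has 3 parts, so with N = 429 the expected counts are:
  creeper: 429 × 2/3 = 286
  normal-legged: 429 × 1/3 = 143
χ² = Σ (O − E)² / E
  creeper: (284 − 286)² / 286 = 0.0140
  normal-legged: (145 − 143)² / 143 = 0.0280
χ² = 0.0140 + 0.0280 = 0.042

0.042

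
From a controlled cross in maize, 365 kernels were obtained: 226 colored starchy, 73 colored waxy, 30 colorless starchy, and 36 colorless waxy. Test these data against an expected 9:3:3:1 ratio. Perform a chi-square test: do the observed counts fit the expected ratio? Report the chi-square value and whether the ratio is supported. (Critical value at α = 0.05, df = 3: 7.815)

Total ratio parts = 16. Expected numbers out of 365:
  colored starchy: 365 × 9/16 = 205.3125
  colored waxy: 365 × 3/16 = 68.4375
  colorless starchy: 365 × 3/16 = 68.4375
  colorless waxy: 365 × 1/16 = 22.8125
χ² = Σ (O − E)² / E
  colored starchy: (226 − 205.3125)² / 205.3125 = 2.0845
  colored waxy: (73 − 68.4375)² / 68.4375 = 0.3042
  colorless starchy: (30 − 68.4375)² / 68.4375 = 21.5882
  colorless waxy: (36 − 22.8125)² / 22.8125 = 7.6235
χ² = 2.0845 + 0.3042 + 21.5882 + 7.6235 = 31.6004 ≈ 31.600
Degrees of freedom = 4 − 1 = 3; critical value at α = 0.05 is 7.815.
Since 31.600 > 7.815, we reject the null hypothesis — the data do not fit the 9:3:3:1 ratio.

31.600; not consistent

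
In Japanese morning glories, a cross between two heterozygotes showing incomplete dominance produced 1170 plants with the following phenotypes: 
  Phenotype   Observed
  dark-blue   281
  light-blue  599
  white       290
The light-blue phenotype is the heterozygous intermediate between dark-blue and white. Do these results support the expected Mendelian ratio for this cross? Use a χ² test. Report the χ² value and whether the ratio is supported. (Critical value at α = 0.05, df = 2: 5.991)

0.809; consistent

With incomplete dominance, a heterozygote × heterozygote cross gives a 1:2:1 phenotypic ratio.
The 1:2:1 ratio has 4 parts, so with N = 1170 the expected counts are:
  dark-blue: 1170 × 1/4 = 292.5
  light-blue: 1170 × 2/4 = 585
  white: 1170 × 1/4 = 292.5
χ² = Σ (O − E)² / E
  dark-blue: (281 − 292.5)² / 292.5 = 0.4521
  light-blue: (599 − 585)² / 585 = 0.3350
  white: (290 − 292.5)² / 292.5 = 0.0214
χ² = 0.4521 + 0.3350 + 0.0214 = 0.8085 ≈ 0.809
Degrees of freedom = 3 − 1 = 2; critical value at α = 0.05 is 5.991.
Since 0.809 < 5.991, we fail to reject the null hypothesis — the data are consistent with the 1:2:1 ratio.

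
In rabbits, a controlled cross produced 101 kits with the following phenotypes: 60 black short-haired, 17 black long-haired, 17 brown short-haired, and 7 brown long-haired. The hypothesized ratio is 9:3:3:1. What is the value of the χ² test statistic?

Under the 9:3:3:1 hypothesis (Σ ratio = 16, N = 101):
  black short-haired: 101 × 9/16 = 56.8125
  black long-haired: 101 × 3/16 = 18.9375
  brown short-haired: 101 × 3/16 = 18.9375
  brown long-haired: 101 × 1/16 = 6.3125
χ² = Σ (O − E)² / E
  black short-haired: (60 − 56.8125)² / 56.8125 = 0.1788
  black long-haired: (17 − 18.9375)² / 18.9375 = 0.1982
  brown short-haired: (17 − 18.9375)² / 18.9375 = 0.1982
  brown long-haired: (7 − 6.3125)² / 6.3125 = 0.0749
χ² = 0.1788 + 0.1982 + 0.1982 + 0.0749 = 0.6501 ≈ 0.650

0.650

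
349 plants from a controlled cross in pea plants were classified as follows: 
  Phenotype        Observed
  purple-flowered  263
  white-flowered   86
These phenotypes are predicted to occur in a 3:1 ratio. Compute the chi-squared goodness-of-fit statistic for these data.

Expected counts for N = 349 under a 3:1 ratio (total parts = 4):
  purple-flowered: 349 × 3/4 = 261.75
  white-flowered: 349 × 1/4 = 87.25
χ² = Σ (O − E)² / E
  purple-flowered: (263 − 261.75)² / 261.75 = 0.0060
  white-flowered: (86 − 87.25)² / 87.25 = 0.0179
χ² = 0.0060 + 0.0179 = 0.0239 ≈ 0.024

0.024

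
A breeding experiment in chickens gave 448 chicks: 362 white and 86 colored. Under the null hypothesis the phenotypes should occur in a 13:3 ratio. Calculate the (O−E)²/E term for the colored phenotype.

Expected counts for N = 448 under a 13:3 ratio (total parts = 16):
  white: 448 × 13/16 = 364
  colored: 448 × 3/16 = 84
Contribution of colored: (86 − 84)² / 84 = 0.0476

0.048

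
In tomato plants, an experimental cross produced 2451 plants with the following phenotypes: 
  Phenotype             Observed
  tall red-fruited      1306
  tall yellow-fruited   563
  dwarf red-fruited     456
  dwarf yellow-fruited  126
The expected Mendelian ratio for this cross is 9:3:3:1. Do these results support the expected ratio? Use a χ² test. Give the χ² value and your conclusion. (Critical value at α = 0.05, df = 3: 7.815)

31.967; not consistent

The 9:3:3:1 ratio has 16 parts, so with N = 2451 the expected counts are:
  tall red-fruited: 2451 × 9/16 = 1378.6875
  tall yellow-fruited: 2451 × 3/16 = 459.5625
  dwarf red-fruited: 2451 × 3/16 = 459.5625
  dwarf yellow-fruited: 2451 × 1/16 = 153.1875
χ² = Σ (O − E)² / E
  tall red-fruited: (1306 − 1378.6875)² / 1378.6875 = 3.8322
  tall yellow-fruited: (563 − 459.5625)² / 459.5625 = 23.2815
  dwarf red-fruited: (456 − 459.5625)² / 459.5625 = 0.0276
  dwarf yellow-fruited: (126 − 153.1875)² / 153.1875 = 4.8252
χ² = 3.8322 + 23.2815 + 0.0276 + 4.8252 = 31.9665 ≈ 31.967
Degrees of freedom = 4 − 1 = 3; critical value at α = 0.05 is 7.815.
Since 31.967 > 7.815, we reject the null hypothesis — the data do not fit the 9:3:3:1 ratio.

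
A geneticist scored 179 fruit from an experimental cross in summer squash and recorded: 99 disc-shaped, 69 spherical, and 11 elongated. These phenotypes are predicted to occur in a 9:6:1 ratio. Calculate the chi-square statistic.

0.084

Expected counts for N = 179 under a 9:6:1 ratio (total parts = 16):
  disc-shaped: 179 × 9/16 = 100.6875
  spherical: 179 × 6/16 = 67.125
  elongated: 179 × 1/16 = 11.1875
χ² = Σ (O − E)² / E
  disc-shaped: (99 − 100.6875)² / 100.6875 = 0.0283
  spherical: (69 − 67.125)² / 67.125 = 0.0524
  elongated: (11 − 11.1875)² / 11.1875 = 0.0031
χ² = 0.0283 + 0.0524 + 0.0031 = 0.0838 ≈ 0.084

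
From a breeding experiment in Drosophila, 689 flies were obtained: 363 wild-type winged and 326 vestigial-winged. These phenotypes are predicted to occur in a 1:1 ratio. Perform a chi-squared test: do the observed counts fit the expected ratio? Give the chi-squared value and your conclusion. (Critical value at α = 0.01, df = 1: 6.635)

1.987; consistent

Expected counts for N = 689 under a 1:1 ratio (total parts = 2):
  wild-type winged: 689 × 1/2 = 344.5
  vestigial-winged: 689 × 1/2 = 344.5
χ² = Σ (O − E)² / E
  wild-type winged: (363 − 344.5)² / 344.5 = 0.9935
  vestigial-winged: (326 − 344.5)² / 344.5 = 0.9935
χ² = 0.9935 + 0.9935 = 1.987
Degrees of freedom = 2 − 1 = 1; critical value at α = 0.01 is 6.635.
Since 1.987 < 6.635, we fail to reject the null hypothesis — the data are consistent with the 1:1 ratio.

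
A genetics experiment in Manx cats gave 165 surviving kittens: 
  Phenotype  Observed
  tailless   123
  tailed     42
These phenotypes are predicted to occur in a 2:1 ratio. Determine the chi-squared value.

The 2:1 ratio has 3 parts, so with N = 165 the expected counts are:
  tailless: 165 × 2/3 = 110
  tailed: 165 × 1/3 = 55
χ² = Σ (O − E)² / E
  tailless: (123 − 110)² / 110 = 1.5364
  tailed: (42 − 55)² / 55 = 3.0727
χ² = 1.5364 + 3.0727 = 4.6091 ≈ 4.609

4.609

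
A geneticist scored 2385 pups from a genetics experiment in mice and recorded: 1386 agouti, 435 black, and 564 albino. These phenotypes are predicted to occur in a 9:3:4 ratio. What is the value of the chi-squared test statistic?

3.548

The 9:3:4 ratio has 16 parts, so with N = 2385 the expected counts are:
  agouti: 2385 × 9/16 = 1341.5625
  black: 2385 × 3/16 = 447.1875
  albino: 2385 × 4/16 = 596.25
χ² = Σ (O − E)² / E
  agouti: (1386 − 1341.5625)² / 1341.5625 = 1.4719
  black: (435 − 447.1875)² / 447.1875 = 0.3322
  albino: (564 − 596.25)² / 596.25 = 1.7443
χ² = 1.4719 + 0.3322 + 1.7443 = 3.5484 ≈ 3.548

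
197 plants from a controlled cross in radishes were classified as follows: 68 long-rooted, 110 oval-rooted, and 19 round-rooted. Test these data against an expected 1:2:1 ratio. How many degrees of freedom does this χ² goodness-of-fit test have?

A goodness-of-fit test with 3 phenotype classes has df = 3 − 1 = 2.

2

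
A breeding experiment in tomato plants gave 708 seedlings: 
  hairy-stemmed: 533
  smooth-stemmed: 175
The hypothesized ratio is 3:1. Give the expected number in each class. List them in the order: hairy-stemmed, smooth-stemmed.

The 3:1 ratio has 4 parts, so with N = 708 the expected counts are:
  hairy-stemmed: 708 × 3/4 = 531
  smooth-stemmed: 708 × 1/4 = 177

531, 177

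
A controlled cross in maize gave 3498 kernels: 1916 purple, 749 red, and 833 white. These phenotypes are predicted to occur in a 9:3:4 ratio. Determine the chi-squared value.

16.546

Expected counts for N = 3498 under a 9:3:4 ratio (total parts = 16):
  purple: 3498 × 9/16 = 1967.625
  red: 3498 × 3/16 = 655.875
  white: 3498 × 4/16 = 874.5
χ² = Σ (O − E)² / E
  purple: (1916 − 1967.625)² / 1967.625 = 1.3545
  red: (749 − 655.875)² / 655.875 = 13.2224
  white: (833 − 874.5)² / 874.5 = 1.9694
χ² = 1.3545 + 13.2224 + 1.9694 = 16.5463 ≈ 16.546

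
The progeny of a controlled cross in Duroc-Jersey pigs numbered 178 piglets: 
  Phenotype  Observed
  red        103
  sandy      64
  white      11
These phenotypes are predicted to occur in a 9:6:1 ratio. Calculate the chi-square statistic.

0.197

Total ratio parts = 16. Expected numbers out of 178:
  red: 178 × 9/16 = 100.125
  sandy: 178 × 6/16 = 66.75
  white: 178 × 1/16 = 11.125
χ² = Σ (O − E)² / E
  red: (103 − 100.125)² / 100.125 = 0.0826
  sandy: (64 − 66.75)² / 66.75 = 0.1133
  white: (11 − 11.125)² / 11.125 = 0.0014
χ² = 0.0826 + 0.1133 + 0.0014 = 0.1973 ≈ 0.197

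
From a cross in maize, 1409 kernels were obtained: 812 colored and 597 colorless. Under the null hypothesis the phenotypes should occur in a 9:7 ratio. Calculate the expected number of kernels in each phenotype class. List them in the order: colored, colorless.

Total ratio parts = 16. Expected numbers out of 1409:
  colored: 1409 × 9/16 = 792.5625
  colorless: 1409 × 7/16 = 616.4375

792.5625, 616.4375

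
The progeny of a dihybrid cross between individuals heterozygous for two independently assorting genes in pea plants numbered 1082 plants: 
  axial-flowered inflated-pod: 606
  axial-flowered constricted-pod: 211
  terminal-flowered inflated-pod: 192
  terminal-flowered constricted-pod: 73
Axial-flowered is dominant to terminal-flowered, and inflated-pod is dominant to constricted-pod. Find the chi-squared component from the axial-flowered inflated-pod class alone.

A dihybrid F₂ with independent assortment and complete dominance at both loci gives a 9:3:3:1 phenotypic ratio.
Under the 9:3:3:1 hypothesis (Σ ratio = 16, N = 1082):
  axial-flowered inflated-pod: 1082 × 9/16 = 608.625
  axial-flowered constricted-pod: 1082 × 3/16 = 202.875
  terminal-flowered inflated-pod: 1082 × 3/16 = 202.875
  terminal-flowered constricted-pod: 1082 × 1/16 = 67.625
Contribution of axial-flowered inflated-pod: (606 − 608.625)² / 608.625 = 0.0113

0.011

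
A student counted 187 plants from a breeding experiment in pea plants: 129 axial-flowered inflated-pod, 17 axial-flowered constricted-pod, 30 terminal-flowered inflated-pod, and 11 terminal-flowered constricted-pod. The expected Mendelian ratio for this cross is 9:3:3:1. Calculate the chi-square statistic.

Under the 9:3:3:1 hypothesis (Σ ratio = 16, N = 187):
  axial-flowered inflated-pod: 187 × 9/16 = 105.1875
  axial-flowered constricted-pod: 187 × 3/16 = 35.0625
  terminal-flowered inflated-pod: 187 × 3/16 = 35.0625
  terminal-flowered constricted-pod: 187 × 1/16 = 11.6875
χ² = Σ (O − E)² / E
  axial-flowered inflated-pod: (129 − 105.1875)² / 105.1875 = 5.3907
  axial-flowered constricted-pod: (17 − 35.0625)² / 35.0625 = 9.3049
  terminal-flowered inflated-pod: (30 − 35.0625)² / 35.0625 = 0.7309
  terminal-flowered constricted-pod: (11 − 11.6875)² / 11.6875 = 0.0404
χ² = 5.3907 + 9.3049 + 0.7309 + 0.0404 = 15.4669 ≈ 15.467

15.467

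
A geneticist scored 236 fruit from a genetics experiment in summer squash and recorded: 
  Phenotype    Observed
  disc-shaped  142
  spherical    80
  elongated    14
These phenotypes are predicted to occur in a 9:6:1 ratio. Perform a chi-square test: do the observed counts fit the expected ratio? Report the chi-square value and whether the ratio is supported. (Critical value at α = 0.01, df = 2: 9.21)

The 9:6:1 ratio has 16 parts, so with N = 236 the expected counts are:
  disc-shaped: 236 × 9/16 = 132.75
  spherical: 236 × 6/16 = 88.5
  elongated: 236 × 1/16 = 14.75
χ² = Σ (O − E)² / E
  disc-shaped: (142 − 132.75)² / 132.75 = 0.6445
  spherical: (80 − 88.5)² / 88.5 = 0.8164
  elongated: (14 − 14.75)² / 14.75 = 0.0381
χ² = 0.6445 + 0.8164 + 0.0381 = 1.499
Degrees of freedom = 3 − 1 = 2; critical value at α = 0.01 is 9.21.
Since 1.499 < 9.21, we fail to reject the null hypothesis — the data are consistent with the 9:6:1 ratio.

1.499; consistent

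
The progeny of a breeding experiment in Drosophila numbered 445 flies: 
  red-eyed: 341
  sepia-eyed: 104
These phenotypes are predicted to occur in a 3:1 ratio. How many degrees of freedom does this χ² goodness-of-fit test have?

A goodness-of-fit test with 2 phenotype classes has df = 2 − 1 = 1.

1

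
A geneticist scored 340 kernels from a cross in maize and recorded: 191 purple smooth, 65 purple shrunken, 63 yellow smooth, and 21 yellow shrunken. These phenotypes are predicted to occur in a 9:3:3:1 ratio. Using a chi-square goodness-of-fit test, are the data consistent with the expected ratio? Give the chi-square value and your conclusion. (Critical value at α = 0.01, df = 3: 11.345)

0.037; consistent

Expected counts for N = 340 under a 9:3:3:1 ratio (total parts = 16):
  purple smooth: 340 × 9/16 = 191.25
  purple shrunken: 340 × 3/16 = 63.75
  yellow smooth: 340 × 3/16 = 63.75
  yellow shrunken: 340 × 1/16 = 21.25
χ² = Σ (O − E)² / E
  purple smooth: (191 − 191.25)² / 191.25 = 0.0003
  purple shrunken: (65 − 63.75)² / 63.75 = 0.0245
  yellow smooth: (63 − 63.75)² / 63.75 = 0.0088
  yellow shrunken: (21 − 21.25)² / 21.25 = 0.0029
χ² = 0.0003 + 0.0245 + 0.0088 + 0.0029 = 0.0365 ≈ 0.037
Degrees of freedom = 4 − 1 = 3; critical value at α = 0.01 is 11.345.
Since 0.037 < 11.345, we fail to reject the null hypothesis — the data are consistent with the 9:3:3:1 ratio.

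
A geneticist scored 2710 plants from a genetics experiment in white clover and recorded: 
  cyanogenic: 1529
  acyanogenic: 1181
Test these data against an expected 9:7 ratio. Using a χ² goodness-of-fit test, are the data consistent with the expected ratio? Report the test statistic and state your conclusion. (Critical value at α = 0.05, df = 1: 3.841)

0.032; consistent

Total ratio parts = 16. Expected numbers out of 2710:
  cyanogenic: 2710 × 9/16 = 1524.375
  acyanogenic: 2710 × 7/16 = 1185.625
χ² = Σ (O − E)² / E
  cyanogenic: (1529 − 1524.375)² / 1524.375 = 0.0140
  acyanogenic: (1181 − 1185.625)² / 1185.625 = 0.0180
χ² = 0.0140 + 0.0180 = 0.032
Degrees of freedom = 2 − 1 = 1; critical value at α = 0.05 is 3.841.
Since 0.032 < 3.841, we fail to reject the null hypothesis — the data are consistent with the 9:7 ratio.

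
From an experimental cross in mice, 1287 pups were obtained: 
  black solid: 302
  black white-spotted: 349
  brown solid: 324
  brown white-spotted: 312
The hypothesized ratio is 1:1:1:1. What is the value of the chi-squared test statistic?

3.831

Under the 1:1:1:1 hypothesis (Σ ratio = 4, N = 1287):
  black solid: 1287 × 1/4 = 321.75
  black white-spotted: 1287 × 1/4 = 321.75
  brown solid: 1287 × 1/4 = 321.75
  brown white-spotted: 1287 × 1/4 = 321.75
χ² = Σ (O − E)² / E
  black solid: (302 − 321.75)² / 321.75 = 1.2123
  black white-spotted: (349 − 321.75)² / 321.75 = 2.3079
  brown solid: (324 − 321.75)² / 321.75 = 0.0157
  brown white-spotted: (312 − 321.75)² / 321.75 = 0.2955
χ² = 1.2123 + 2.3079 + 0.0157 + 0.2955 = 3.8314 ≈ 3.831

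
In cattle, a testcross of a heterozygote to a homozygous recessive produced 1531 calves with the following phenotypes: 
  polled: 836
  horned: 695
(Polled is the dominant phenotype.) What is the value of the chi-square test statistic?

12.986

A testcross of a heterozygote (Aa × aa) gives a 1:1 phenotypic ratio.
Total ratio parts = 2. Expected numbers out of 1531:
  polled: 1531 × 1/2 = 765.5
  horned: 1531 × 1/2 = 765.5
χ² = Σ (O − E)² / E
  polled: (836 − 765.5)² / 765.5 = 6.4928
  horned: (695 − 765.5)² / 765.5 = 6.4928
χ² = 6.4928 + 6.4928 = 12.9856 ≈ 12.986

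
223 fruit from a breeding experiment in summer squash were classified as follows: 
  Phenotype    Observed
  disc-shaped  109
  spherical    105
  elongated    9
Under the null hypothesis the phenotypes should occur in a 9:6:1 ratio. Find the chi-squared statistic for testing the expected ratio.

Expected counts for N = 223 under a 9:6:1 ratio (total parts = 16):
  disc-shaped: 223 × 9/16 = 125.4375
  spherical: 223 × 6/16 = 83.625
  elongated: 223 × 1/16 = 13.9375
χ² = Σ (O − E)² / E
  disc-shaped: (109 − 125.4375)² / 125.4375 = 2.1540
  spherical: (105 − 83.625)² / 83.625 = 5.4636
  elongated: (9 − 13.9375)² / 13.9375 = 1.7492
χ² = 2.1540 + 5.4636 + 1.7492 = 9.3668 ≈ 9.367

9.367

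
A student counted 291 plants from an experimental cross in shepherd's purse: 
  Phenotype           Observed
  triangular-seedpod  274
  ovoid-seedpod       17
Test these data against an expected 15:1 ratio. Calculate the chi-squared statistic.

Total ratio parts = 16. Expected numbers out of 291:
  triangular-seedpod: 291 × 15/16 = 272.8125
  ovoid-seedpod: 291 × 1/16 = 18.1875
χ² = Σ (O − E)² / E
  triangular-seedpod: (274 − 272.8125)² / 272.8125 = 0.0052
  ovoid-seedpod: (17 − 18.1875)² / 18.1875 = 0.0775
χ² = 0.0052 + 0.0775 = 0.0827 ≈ 0.083

0.083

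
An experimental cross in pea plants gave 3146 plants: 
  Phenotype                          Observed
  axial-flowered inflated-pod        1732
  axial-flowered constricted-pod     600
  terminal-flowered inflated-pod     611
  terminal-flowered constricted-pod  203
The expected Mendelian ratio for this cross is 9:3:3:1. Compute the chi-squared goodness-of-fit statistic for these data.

Total ratio parts = 16. Expected numbers out of 3146:
  axial-flowered inflated-pod: 3146 × 9/16 = 1769.625
  axial-flowered constricted-pod: 3146 × 3/16 = 589.875
  terminal-flowered inflated-pod: 3146 × 3/16 = 589.875
  terminal-flowered constricted-pod: 3146 × 1/16 = 196.625
χ² = Σ (O − E)² / E
  axial-flowered inflated-pod: (1732 − 1769.625)² / 1769.625 = 0.8000
  axial-flowered constricted-pod: (600 − 589.875)² / 589.875 = 0.1738
  terminal-flowered inflated-pod: (611 − 589.875)² / 589.875 = 0.7565
  terminal-flowered constricted-pod: (203 − 196.625)² / 196.625 = 0.2067
χ² = 0.8000 + 0.1738 + 0.7565 + 0.2067 = 1.937

1.937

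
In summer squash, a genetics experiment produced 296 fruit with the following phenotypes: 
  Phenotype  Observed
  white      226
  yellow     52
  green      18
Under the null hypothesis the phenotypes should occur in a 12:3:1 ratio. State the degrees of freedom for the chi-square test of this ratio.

A goodness-of-fit test with 3 phenotype classes has df = 3 − 1 = 2.

2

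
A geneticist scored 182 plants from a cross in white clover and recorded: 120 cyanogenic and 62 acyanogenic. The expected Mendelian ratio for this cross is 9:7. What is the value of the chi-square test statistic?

Expected counts for N = 182 under a 9:7 ratio (total parts = 16):
  cyanogenic: 182 × 9/16 = 102.375
  acyanogenic: 182 × 7/16 = 79.625
χ² = Σ (O − E)² / E
  cyanogenic: (120 − 102.375)² / 102.375 = 3.0343
  acyanogenic: (62 − 79.625)² / 79.625 = 3.9013
χ² = 3.0343 + 3.9013 = 6.9356 ≈ 6.936

6.936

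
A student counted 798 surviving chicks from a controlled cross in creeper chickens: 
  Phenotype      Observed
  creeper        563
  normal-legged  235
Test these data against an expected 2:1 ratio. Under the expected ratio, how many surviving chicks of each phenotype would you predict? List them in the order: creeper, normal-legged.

532, 266

Under the 2:1 hypothesis (Σ ratio = 3, N = 798):
  creeper: 798 × 2/3 = 532
  normal-legged: 798 × 1/3 = 266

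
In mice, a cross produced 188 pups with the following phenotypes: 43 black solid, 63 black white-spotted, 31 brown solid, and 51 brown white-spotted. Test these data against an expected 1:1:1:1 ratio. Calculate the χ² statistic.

11.574

The 1:1:1:1 ratio has 4 parts, so with N = 188 the expected counts are:
  black solid: 188 × 1/4 = 47
  black white-spotted: 188 × 1/4 = 47
  brown solid: 188 × 1/4 = 47
  brown white-spotted: 188 × 1/4 = 47
χ² = Σ (O − E)² / E
  black solid: (43 − 47)² / 47 = 0.3404
  black white-spotted: (63 − 47)² / 47 = 5.4468
  brown solid: (31 − 47)² / 47 = 5.4468
  brown white-spotted: (51 − 47)² / 47 = 0.3404
χ² = 0.3404 + 5.4468 + 5.4468 + 0.3404 = 11.5744 ≈ 11.574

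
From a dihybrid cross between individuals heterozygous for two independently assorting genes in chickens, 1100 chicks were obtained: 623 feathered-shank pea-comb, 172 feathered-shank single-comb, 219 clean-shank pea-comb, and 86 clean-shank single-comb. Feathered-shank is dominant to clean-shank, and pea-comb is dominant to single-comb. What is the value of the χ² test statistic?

A dihybrid F₂ with independent assortment and complete dominance at both loci gives a 9:3:3:1 phenotypic ratio.
Total ratio parts = 16. Expected numbers out of 1100:
  feathered-shank pea-comb: 1100 × 9/16 = 618.75
  feathered-shank single-comb: 1100 × 3/16 = 206.25
  clean-shank pea-comb: 1100 × 3/16 = 206.25
  clean-shank single-comb: 1100 × 1/16 = 68.75
χ² = Σ (O − E)² / E
  feathered-shank pea-comb: (623 − 618.75)² / 618.75 = 0.0292
  feathered-shank single-comb: (172 − 206.25)² / 206.25 = 5.6876
  clean-shank pea-comb: (219 − 206.25)² / 206.25 = 0.7882
  clean-shank single-comb: (86 − 68.75)² / 68.75 = 4.3282
χ² = 0.0292 + 5.6876 + 0.7882 + 4.3282 = 10.8332 ≈ 10.833

10.833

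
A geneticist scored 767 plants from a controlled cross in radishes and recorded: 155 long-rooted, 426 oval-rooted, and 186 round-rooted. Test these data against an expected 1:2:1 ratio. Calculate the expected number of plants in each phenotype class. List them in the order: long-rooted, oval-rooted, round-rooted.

191.75, 383.5, 191.75

Under the 1:2:1 hypothesis (Σ ratio = 4, N = 767):
  long-rooted: 767 × 1/4 = 191.75
  oval-rooted: 767 × 2/4 = 383.5
  round-rooted: 767 × 1/4 = 191.75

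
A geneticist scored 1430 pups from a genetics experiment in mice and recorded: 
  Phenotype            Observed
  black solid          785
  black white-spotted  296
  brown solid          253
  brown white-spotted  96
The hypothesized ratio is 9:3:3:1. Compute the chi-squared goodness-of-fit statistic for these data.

4.709

Total ratio parts = 16. Expected numbers out of 1430:
  black solid: 1430 × 9/16 = 804.375
  black white-spotted: 1430 × 3/16 = 268.125
  brown solid: 1430 × 3/16 = 268.125
  brown white-spotted: 1430 × 1/16 = 89.375
χ² = Σ (O − E)² / E
  black solid: (785 − 804.375)² / 804.375 = 0.4667
  black white-spotted: (296 − 268.125)² / 268.125 = 2.8980
  brown solid: (253 − 268.125)² / 268.125 = 0.8532
  brown white-spotted: (96 − 89.375)² / 89.375 = 0.4911
χ² = 0.4667 + 2.8980 + 0.8532 + 0.4911 = 4.709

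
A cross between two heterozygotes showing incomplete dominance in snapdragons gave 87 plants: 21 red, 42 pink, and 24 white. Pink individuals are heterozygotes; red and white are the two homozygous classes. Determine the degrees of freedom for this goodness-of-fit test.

2

With incomplete dominance, a heterozygote × heterozygote cross gives a 1:2:1 phenotypic ratio.
A goodness-of-fit test with 3 phenotype classes has df = 3 − 1 = 2.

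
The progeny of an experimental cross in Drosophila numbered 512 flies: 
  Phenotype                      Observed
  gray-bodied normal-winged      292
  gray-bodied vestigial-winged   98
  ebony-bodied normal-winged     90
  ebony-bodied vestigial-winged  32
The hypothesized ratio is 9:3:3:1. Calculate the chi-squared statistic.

0.472

The 9:3:3:1 ratio has 16 parts, so with N = 512 the expected counts are:
  gray-bodied normal-winged: 512 × 9/16 = 288
  gray-bodied vestigial-winged: 512 × 3/16 = 96
  ebony-bodied normal-winged: 512 × 3/16 = 96
  ebony-bodied vestigial-winged: 512 × 1/16 = 32
χ² = Σ (O − E)² / E
  gray-bodied normal-winged: (292 − 288)² / 288 = 0.0556
  gray-bodied vestigial-winged: (98 − 96)² / 96 = 0.0417
  ebony-bodied normal-winged: (90 − 96)² / 96 = 0.3750
  ebony-bodied vestigial-winged: (32 − 32)² / 32 = 0.0000
χ² = 0.0556 + 0.0417 + 0.3750 + 0.0000 = 0.4723 ≈ 0.472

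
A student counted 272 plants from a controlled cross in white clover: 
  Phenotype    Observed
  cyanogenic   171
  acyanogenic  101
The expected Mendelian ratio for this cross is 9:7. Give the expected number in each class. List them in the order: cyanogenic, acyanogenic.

The 9:7 ratio has 16 parts, so with N = 272 the expected counts are:
  cyanogenic: 272 × 9/16 = 153
  acyanogenic: 272 × 7/16 = 119

153, 119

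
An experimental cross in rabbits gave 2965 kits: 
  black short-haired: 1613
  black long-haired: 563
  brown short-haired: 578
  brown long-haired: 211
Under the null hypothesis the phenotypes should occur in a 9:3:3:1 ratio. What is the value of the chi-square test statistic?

Total ratio parts = 16. Expected numbers out of 2965:
  black short-haired: 2965 × 9/16 = 1667.8125
  black long-haired: 2965 × 3/16 = 555.9375
  brown short-haired: 2965 × 3/16 = 555.9375
  brown long-haired: 2965 × 1/16 = 185.3125
χ² = Σ (O − E)² / E
  black short-haired: (1613 − 1667.8125)² / 1667.8125 = 1.8014
  black long-haired: (563 − 555.9375)² / 555.9375 = 0.0897
  brown short-haired: (578 − 555.9375)² / 555.9375 = 0.8756
  brown long-haired: (211 − 185.3125)² / 185.3125 = 3.5607
χ² = 1.8014 + 0.0897 + 0.8756 + 3.5607 = 6.3274 ≈ 6.327

6.327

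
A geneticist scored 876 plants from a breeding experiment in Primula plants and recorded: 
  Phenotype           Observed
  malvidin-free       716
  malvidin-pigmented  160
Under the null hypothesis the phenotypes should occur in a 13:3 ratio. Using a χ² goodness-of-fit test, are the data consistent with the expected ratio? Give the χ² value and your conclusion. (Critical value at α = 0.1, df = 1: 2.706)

0.135; consistent

Under the 13:3 hypothesis (Σ ratio = 16, N = 876):
  malvidin-free: 876 × 13/16 = 711.75
  malvidin-pigmented: 876 × 3/16 = 164.25
χ² = Σ (O − E)² / E
  malvidin-free: (716 − 711.75)² / 711.75 = 0.0254
  malvidin-pigmented: (160 − 164.25)² / 164.25 = 0.1100
χ² = 0.0254 + 0.1100 = 0.1354 ≈ 0.135
Degrees of freedom = 2 − 1 = 1; critical value at α = 0.1 is 2.706.
Since 0.135 < 2.706, we fail to reject the null hypothesis — the data are consistent with the 13:3 ratio.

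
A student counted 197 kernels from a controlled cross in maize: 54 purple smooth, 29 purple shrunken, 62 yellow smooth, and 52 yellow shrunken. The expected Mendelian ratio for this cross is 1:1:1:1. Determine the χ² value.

12.239

Under the 1:1:1:1 hypothesis (Σ ratio = 4, N = 197):
  purple smooth: 197 × 1/4 = 49.25
  purple shrunken: 197 × 1/4 = 49.25
  yellow smooth: 197 × 1/4 = 49.25
  yellow shrunken: 197 × 1/4 = 49.25
χ² = Σ (O − E)² / E
  purple smooth: (54 − 49.25)² / 49.25 = 0.4581
  purple shrunken: (29 − 49.25)² / 49.25 = 8.3261
  yellow smooth: (62 − 49.25)² / 49.25 = 3.3008
  yellow shrunken: (52 − 49.25)² / 49.25 = 0.1536
χ² = 0.4581 + 8.3261 + 3.3008 + 0.1536 = 12.2386 ≈ 12.239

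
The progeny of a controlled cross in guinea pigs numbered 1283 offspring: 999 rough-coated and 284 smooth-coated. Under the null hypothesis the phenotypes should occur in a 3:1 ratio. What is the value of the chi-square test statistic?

5.614

Under the 3:1 hypothesis (Σ ratio = 4, N = 1283):
  rough-coated: 1283 × 3/4 = 962.25
  smooth-coated: 1283 × 1/4 = 320.75
χ² = Σ (O − E)² / E
  rough-coated: (999 − 962.25)² / 962.25 = 1.4035
  smooth-coated: (284 − 320.75)² / 320.75 = 4.2106
χ² = 1.4035 + 4.2106 = 5.6141 ≈ 5.614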